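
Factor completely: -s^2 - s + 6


Roots satisfy r1 + r2 = -b/a = -1 and r1*r2 = c/a = -6.
So r1 = 2, r2 = -3.
-s^2 - s + 6 = -(s - r1)(s - r2) = -(s - 2)(s + 3)


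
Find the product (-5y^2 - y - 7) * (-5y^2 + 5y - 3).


Distribute each term of the first polynomial:
  (-5y^2)(-5y^2 + 5y - 3) = 25y^4 - 25y^3 + 15y^2
  (-y)(-5y^2 + 5y - 3) = 5y^3 - 5y^2 + 3y
  (-7)(-5y^2 + 5y - 3) = 35y^2 - 35y + 21
Sum: 25y^4 - 20y^3 + 45y^2 - 32y + 21


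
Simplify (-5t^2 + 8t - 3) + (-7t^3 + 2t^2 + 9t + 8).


Align terms by degree and add:
  -5t^2 + 8t - 3
  -7t^3 + 2t^2 + 9t + 8
= -7t^3 - 3t^2 + 17t + 5


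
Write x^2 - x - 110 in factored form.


Roots satisfy r1 + r2 = -b/a = 1 and r1*r2 = c/a = -110.
So r1 = 11, r2 = -10.
x^2 - x - 110 = (x - r1)(x - r2) = (x - 11)(x + 10)


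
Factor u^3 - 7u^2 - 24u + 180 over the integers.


Try integer roots (divisors of 180). u=-5: p(-5)=0.
Divide out (u + 5): quotient is u^2 - 12u + 36.
Factor the quadratic: (u - 6)(u - 6)
Result: (u + 5)(u - 6)(u - 6)


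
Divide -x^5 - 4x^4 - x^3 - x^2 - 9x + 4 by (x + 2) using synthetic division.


Synthetic division with c = -2. Coefficients: -1, -4, -1, -1, -9, 4
Bring down -1.
  -1 * -2 = 2; 2 - 4 = -2
  -2 * -2 = 4; 4 - 1 = 3
  3 * -2 = -6; -6 - 1 = -7
  -7 * -2 = 14; 14 - 9 = 5
  5 * -2 = -10; -10 + 4 = -6
Quotient: -x^4 - 2x^3 + 3x^2 - 7x + 5, Remainder: -6


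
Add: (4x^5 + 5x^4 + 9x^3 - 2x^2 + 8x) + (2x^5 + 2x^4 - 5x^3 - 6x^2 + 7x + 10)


Align terms by degree and add:
  4x^5 + 5x^4 + 9x^3 - 2x^2 + 8x
+ 2x^5 + 2x^4 - 5x^3 - 6x^2 + 7x + 10
= 6x^5 + 7x^4 + 4x^3 - 8x^2 + 15x + 10


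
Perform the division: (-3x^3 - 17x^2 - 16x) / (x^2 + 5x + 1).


(-3x^3 - 17x^2 - 16x) / (x^2 + 5x + 1)
Step 1: -3x * (x^2 + 5x + 1) = -3x^3 - 15x^2 - 3x; subtract.
Step 2: -2 * (x^2 + 5x + 1) = -2x^2 - 10x - 2; subtract.
Quotient: -3x - 2, Remainder: -3x + 2


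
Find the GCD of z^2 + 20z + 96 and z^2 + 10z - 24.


Factor each:
  z^2 + 20z + 96 = (z + 12)(z + 8)
  z^2 + 10z - 24 = (z + 12)(z - 2)
Common monic factor: z + 12


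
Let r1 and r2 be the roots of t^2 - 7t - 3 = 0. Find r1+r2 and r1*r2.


For at^2+bt+c=0: sum = -b/a, product = c/a.
a=1, b=-7, c=-3
Sum = -(-7)/1 = 7
Product = (-3)/1 = -3


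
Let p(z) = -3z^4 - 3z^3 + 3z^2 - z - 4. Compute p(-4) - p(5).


p(-4) = -528
p(5) = -2184
p(-4) - p(5) = -528 + 2184 = 1656


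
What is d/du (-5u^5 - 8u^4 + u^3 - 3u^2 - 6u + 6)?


Apply the power rule term by term:
  d/du(-5u^5) = -25u^4
  d/du(-8u^4) = -32u^3
  d/du(u^3) = 3u^2
  d/du(-3u^2) = -6u
  d/du(-6u) = -6
  d/du(6) = 0
p'(u) = -25u^4 - 32u^3 + 3u^2 - 6u - 6


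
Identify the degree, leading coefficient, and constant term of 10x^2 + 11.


Highest power of x is 2, with coefficient 10. Constant term is 11.
Degree = 2, leading coefficient = 10, constant term = 11


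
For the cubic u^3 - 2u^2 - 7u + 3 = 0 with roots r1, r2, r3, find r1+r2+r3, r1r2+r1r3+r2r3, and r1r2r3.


Monic cubic u^3+bu^2+cu+d=0: sum=-b, pairwise sum=c, product=-d.
b=-2, c=-7, d=3
r1+r2+r3 = 2
r1r2+r1r3+r2r3 = -7
r1r2r3 = -3


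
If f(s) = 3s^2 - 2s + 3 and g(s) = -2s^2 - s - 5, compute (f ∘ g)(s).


Substitute g(s) into f:
f(g(s)) = 3*(-2s^2 - s - 5)^2 + (-2)*(-2s^2 - s - 5) + 3
(-2s^2 - s - 5)^2 = 4s^4 + 4s^3 + 21s^2 + 10s + 25
Expand and combine: 12s^4 + 12s^3 + 67s^2 + 32s + 88


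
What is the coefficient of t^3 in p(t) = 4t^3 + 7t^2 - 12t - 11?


Read off the coefficient of t^3: 4


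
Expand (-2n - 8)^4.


Expand (-2n - 8)^4 by repeated multiplication:
  (-2n - 8)^2 = 4n^2 + 32n + 64
  (-2n - 8)^3 = -8n^3 - 96n^2 - 384n - 512
= 16n^4 + 256n^3 + 1536n^2 + 4096n + 4096


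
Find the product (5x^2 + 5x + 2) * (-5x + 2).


Distribute each term of the first polynomial:
  (5x^2)(-5x + 2) = -25x^3 + 10x^2
  (5x)(-5x + 2) = -25x^2 + 10x
  (2)(-5x + 2) = -10x + 4
Sum: -25x^3 - 15x^2 + 4


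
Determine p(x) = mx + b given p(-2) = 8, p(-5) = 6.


p(x) = mx + b. Using p(-2)=8, p(-5)=6:
m = (8 - 6)/(-2 + 5) = 2/3 = 2/3
b = 8 - m*(-2) = 8 + 4/3 = 28/3
p(x) = (2/3)x + (28/3)


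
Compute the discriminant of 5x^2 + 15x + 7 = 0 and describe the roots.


D = b^2 - 4ac = (15)^2 - 4(5)(7) = 225 - 140 = 85
Since D > 0: two distinct irrational roots


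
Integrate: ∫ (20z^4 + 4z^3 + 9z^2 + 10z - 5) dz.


Reverse power rule on each term:
  ∫ 20z^4 dz = 4z^5
  ∫ 4z^3 dz = z^4
  ∫ 9z^2 dz = 3z^3
  ∫ 10z dz = 5z^2
  ∫ -5 dz = -5z
F(z) = 4z^5 + z^4 + 3z^3 + 5z^2 - 5z + C


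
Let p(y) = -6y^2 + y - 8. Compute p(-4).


Using direct substitution:
  -6 * (-4)^2 = -96
  1 * (-4)^1 = -4
  constant: -8
Sum = -96 - 4 - 8 = -108


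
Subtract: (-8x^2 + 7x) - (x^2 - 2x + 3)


Distribute the minus sign:
  (-8x^2 + 7x)
- (x^2 - 2x + 3)
Negate second polynomial: -x^2 + 2x - 3
Add: -9x^2 + 9x - 3


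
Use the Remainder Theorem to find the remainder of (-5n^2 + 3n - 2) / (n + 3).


By the Remainder Theorem, the remainder equals p(-3):
  -5*(-3)^2 = -45
  3*(-3)^1 = -9
  constant: -2
Sum: -45 - 9 - 2 = -56


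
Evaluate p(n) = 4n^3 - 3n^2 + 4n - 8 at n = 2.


Using direct substitution:
  4 * (2)^3 = 32
  -3 * (2)^2 = -12
  4 * (2)^1 = 8
  constant: -8
Sum = 32 - 12 + 8 - 8 = 20


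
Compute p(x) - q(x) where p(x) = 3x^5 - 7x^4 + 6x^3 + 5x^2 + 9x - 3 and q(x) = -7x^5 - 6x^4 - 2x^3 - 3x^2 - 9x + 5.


Distribute the minus sign:
  (3x^5 - 7x^4 + 6x^3 + 5x^2 + 9x - 3)
- (-7x^5 - 6x^4 - 2x^3 - 3x^2 - 9x + 5)
Negate second polynomial: 7x^5 + 6x^4 + 2x^3 + 3x^2 + 9x - 5
Add: 10x^5 - x^4 + 8x^3 + 8x^2 + 18x - 8


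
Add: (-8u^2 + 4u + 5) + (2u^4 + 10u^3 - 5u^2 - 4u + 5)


Align terms by degree and add:
  -8u^2 + 4u + 5
+ 2u^4 + 10u^3 - 5u^2 - 4u + 5
= 2u^4 + 10u^3 - 13u^2 + 10


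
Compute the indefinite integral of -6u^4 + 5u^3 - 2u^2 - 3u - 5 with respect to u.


Reverse power rule on each term:
  ∫ -6u^4 du = -(6/5)u^5
  ∫ 5u^3 du = (5/4)u^4
  ∫ -2u^2 du = -(2/3)u^3
  ∫ -3u du = -(3/2)u^2
  ∫ -5 du = -5u
F(u) = -(6/5)u^5 + (5/4)u^4 - (2/3)u^3 - (3/2)u^2 - 5u + C


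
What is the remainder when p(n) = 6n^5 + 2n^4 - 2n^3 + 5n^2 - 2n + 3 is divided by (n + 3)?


By the Remainder Theorem, the remainder equals p(-3):
  6*(-3)^5 = -1458
  2*(-3)^4 = 162
  -2*(-3)^3 = 54
  5*(-3)^2 = 45
  -2*(-3)^1 = 6
  constant: 3
Sum: -1458 + 162 + 54 + 45 + 6 + 3 = -1188


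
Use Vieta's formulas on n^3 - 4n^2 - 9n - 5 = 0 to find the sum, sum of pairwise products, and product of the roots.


Monic cubic n^3+bn^2+cn+d=0: sum=-b, pairwise sum=c, product=-d.
b=-4, c=-9, d=-5
r1+r2+r3 = 4
r1r2+r1r3+r2r3 = -9
r1r2r3 = 5


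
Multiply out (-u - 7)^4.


Expand (-u - 7)^4 by repeated multiplication:
  (-u - 7)^2 = u^2 + 14u + 49
  (-u - 7)^3 = -u^3 - 21u^2 - 147u - 343
= u^4 + 28u^3 + 294u^2 + 1372u + 2401


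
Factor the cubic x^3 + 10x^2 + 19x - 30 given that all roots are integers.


Try integer roots (divisors of -30). x=-5: p(-5)=0.
Divide out (x + 5): quotient is x^2 + 5x - 6.
Factor the quadratic: (x + 6)(x - 1)
Result: (x + 5)(x + 6)(x - 1)


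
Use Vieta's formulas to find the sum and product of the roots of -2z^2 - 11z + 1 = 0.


For az^2+bz+c=0: sum = -b/a, product = c/a.
a=-2, b=-11, c=1
Sum = -(-11)/-2 = -11/2
Product = (1)/-2 = -1/2


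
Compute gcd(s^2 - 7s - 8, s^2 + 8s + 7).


Factor each:
  s^2 - 7s - 8 = (s + 1)(s - 8)
  s^2 + 8s + 7 = (s + 1)(s + 7)
Common monic factor: s + 1


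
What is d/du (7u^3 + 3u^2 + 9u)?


Apply the power rule term by term:
  d/du(7u^3) = 21u^2
  d/du(3u^2) = 6u
  d/du(9u) = 9
p'(u) = 21u^2 + 6u + 9


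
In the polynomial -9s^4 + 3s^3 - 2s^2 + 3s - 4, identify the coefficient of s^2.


Read off the coefficient of s^2: -2


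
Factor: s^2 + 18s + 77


Roots satisfy r1 + r2 = -b/a = -18 and r1*r2 = c/a = 77.
So r1 = -11, r2 = -7.
s^2 + 18s + 77 = (s - r1)(s - r2) = (s + 11)(s + 7)


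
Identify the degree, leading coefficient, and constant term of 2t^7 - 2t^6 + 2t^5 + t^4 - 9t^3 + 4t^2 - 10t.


Highest power of t is 7, with coefficient 2. Constant term is 0.
Degree = 7, leading coefficient = 2, constant term = 0


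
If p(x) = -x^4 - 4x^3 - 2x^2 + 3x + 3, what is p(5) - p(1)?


p(5) = -1157
p(1) = -1
p(5) - p(1) = -1157 + 1 = -1156


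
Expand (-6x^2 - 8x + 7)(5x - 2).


Distribute each term of the first polynomial:
  (-6x^2)(5x - 2) = -30x^3 + 12x^2
  (-8x)(5x - 2) = -40x^2 + 16x
  (7)(5x - 2) = 35x - 14
Sum: -30x^3 - 28x^2 + 51x - 14


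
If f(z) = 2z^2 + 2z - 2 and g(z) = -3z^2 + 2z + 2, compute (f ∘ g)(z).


Substitute g(z) into f:
f(g(z)) = 2*(-3z^2 + 2z + 2)^2 + 2*(-3z^2 + 2z + 2) + (-2)
(-3z^2 + 2z + 2)^2 = 9z^4 - 12z^3 - 8z^2 + 8z + 4
Expand and combine: 18z^4 - 24z^3 - 22z^2 + 20z + 10


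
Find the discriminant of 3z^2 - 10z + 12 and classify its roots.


D = b^2 - 4ac = (-10)^2 - 4(3)(12) = 100 - 144 = -44
Since D < 0: two complex conjugate roots (no real roots)


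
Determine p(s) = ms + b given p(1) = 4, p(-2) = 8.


p(s) = ms + b. Using p(1)=4, p(-2)=8:
m = (4 - 8)/(1 + 2) = -4/3 = -4/3
b = 4 - m*(1) = 4 + 4/3 = 16/3
p(s) = -(4/3)s + (16/3)


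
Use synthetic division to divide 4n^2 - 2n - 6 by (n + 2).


Synthetic division with c = -2. Coefficients: 4, -2, -6
Bring down 4.
  4 * -2 = -8; -8 - 2 = -10
  -10 * -2 = 20; 20 - 6 = 14
Quotient: 4n - 10, Remainder: 14


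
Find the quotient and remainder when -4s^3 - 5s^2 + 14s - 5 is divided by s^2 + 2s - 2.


(-4s^3 - 5s^2 + 14s - 5) / (s^2 + 2s - 2)
Step 1: -4s * (s^2 + 2s - 2) = -4s^3 - 8s^2 + 8s; subtract.
Step 2: 3 * (s^2 + 2s - 2) = 3s^2 + 6s - 6; subtract.
Quotient: -4s + 3, Remainder: 1


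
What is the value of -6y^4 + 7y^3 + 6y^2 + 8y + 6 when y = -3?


Using direct substitution:
  -6 * (-3)^4 = -486
  7 * (-3)^3 = -189
  6 * (-3)^2 = 54
  8 * (-3)^1 = -24
  constant: 6
Sum = -486 - 189 + 54 - 24 + 6 = -639


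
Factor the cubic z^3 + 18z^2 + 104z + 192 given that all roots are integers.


Try integer roots (divisors of 192). z=-8: p(-8)=0.
Divide out (z + 8): quotient is z^2 + 10z + 24.
Factor the quadratic: (z + 6)(z + 4)
Result: (z + 8)(z + 6)(z + 4)


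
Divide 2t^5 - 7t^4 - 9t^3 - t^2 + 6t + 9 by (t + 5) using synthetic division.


Synthetic division with c = -5. Coefficients: 2, -7, -9, -1, 6, 9
Bring down 2.
  2 * -5 = -10; -10 - 7 = -17
  -17 * -5 = 85; 85 - 9 = 76
  76 * -5 = -380; -380 - 1 = -381
  -381 * -5 = 1905; 1905 + 6 = 1911
  1911 * -5 = -9555; -9555 + 9 = -9546
Quotient: 2t^4 - 17t^3 + 76t^2 - 381t + 1911, Remainder: -9546


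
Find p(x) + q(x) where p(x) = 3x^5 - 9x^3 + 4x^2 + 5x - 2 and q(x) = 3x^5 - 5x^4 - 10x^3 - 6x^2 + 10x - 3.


Align terms by degree and add:
  3x^5 - 9x^3 + 4x^2 + 5x - 2
+ 3x^5 - 5x^4 - 10x^3 - 6x^2 + 10x - 3
= 6x^5 - 5x^4 - 19x^3 - 2x^2 + 15x - 5


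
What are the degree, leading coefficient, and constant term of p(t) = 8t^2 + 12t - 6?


Highest power of t is 2, with coefficient 8. Constant term is -6.
Degree = 2, leading coefficient = 8, constant term = -6


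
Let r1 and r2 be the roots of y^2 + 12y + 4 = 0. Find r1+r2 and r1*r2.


For ay^2+by+c=0: sum = -b/a, product = c/a.
a=1, b=12, c=4
Sum = -(12)/1 = -12
Product = (4)/1 = 4


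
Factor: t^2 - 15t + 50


Roots satisfy r1 + r2 = -b/a = 15 and r1*r2 = c/a = 50.
So r1 = 10, r2 = 5.
t^2 - 15t + 50 = (t - r1)(t - r2) = (t - 10)(t - 5)


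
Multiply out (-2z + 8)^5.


Expand (-2z + 8)^5 by repeated multiplication:
  (-2z + 8)^2 = 4z^2 - 32z + 64
  (-2z + 8)^3 = -8z^3 + 96z^2 - 384z + 512
  (-2z + 8)^4 = 16z^4 - 256z^3 + 1536z^2 - 4096z + 4096
= -32z^5 + 640z^4 - 5120z^3 + 20480z^2 - 40960z + 32768


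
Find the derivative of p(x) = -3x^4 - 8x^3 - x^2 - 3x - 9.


Apply the power rule term by term:
  d/dx(-3x^4) = -12x^3
  d/dx(-8x^3) = -24x^2
  d/dx(-x^2) = -2x
  d/dx(-3x) = -3
  d/dx(-9) = 0
p'(x) = -12x^3 - 24x^2 - 2x - 3


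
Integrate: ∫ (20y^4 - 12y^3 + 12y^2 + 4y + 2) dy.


Reverse power rule on each term:
  ∫ 20y^4 dy = 4y^5
  ∫ -12y^3 dy = -3y^4
  ∫ 12y^2 dy = 4y^3
  ∫ 4y dy = 2y^2
  ∫ 2 dy = 2y
F(y) = 4y^5 - 3y^4 + 4y^3 + 2y^2 + 2y + C


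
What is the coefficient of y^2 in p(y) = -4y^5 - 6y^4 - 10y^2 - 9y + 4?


Read off the coefficient of y^2: -10


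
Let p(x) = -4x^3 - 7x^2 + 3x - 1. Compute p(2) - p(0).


p(2) = -55
p(0) = -1
p(2) - p(0) = -55 + 1 = -54


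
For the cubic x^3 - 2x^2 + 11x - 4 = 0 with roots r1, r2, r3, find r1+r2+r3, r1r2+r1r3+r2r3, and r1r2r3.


Monic cubic x^3+bx^2+cx+d=0: sum=-b, pairwise sum=c, product=-d.
b=-2, c=11, d=-4
r1+r2+r3 = 2
r1r2+r1r3+r2r3 = 11
r1r2r3 = 4


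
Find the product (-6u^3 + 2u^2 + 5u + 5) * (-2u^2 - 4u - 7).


Distribute each term of the first polynomial:
  (-6u^3)(-2u^2 - 4u - 7) = 12u^5 + 24u^4 + 42u^3
  (2u^2)(-2u^2 - 4u - 7) = -4u^4 - 8u^3 - 14u^2
  (5u)(-2u^2 - 4u - 7) = -10u^3 - 20u^2 - 35u
  (5)(-2u^2 - 4u - 7) = -10u^2 - 20u - 35
Sum: 12u^5 + 20u^4 + 24u^3 - 44u^2 - 55u - 35


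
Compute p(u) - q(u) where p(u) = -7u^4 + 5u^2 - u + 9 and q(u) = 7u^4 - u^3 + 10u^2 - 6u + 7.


Distribute the minus sign:
  (-7u^4 + 5u^2 - u + 9)
- (7u^4 - u^3 + 10u^2 - 6u + 7)
Negate second polynomial: -7u^4 + u^3 - 10u^2 + 6u - 7
Add: -14u^4 + u^3 - 5u^2 + 5u + 2


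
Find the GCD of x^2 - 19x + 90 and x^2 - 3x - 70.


Factor each:
  x^2 - 19x + 90 = (x - 10)(x - 9)
  x^2 - 3x - 70 = (x - 10)(x + 7)
Common monic factor: x - 10


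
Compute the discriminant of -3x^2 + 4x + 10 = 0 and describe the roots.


D = b^2 - 4ac = (4)^2 - 4(-3)(10) = 16 + 120 = 136
Since D > 0: two distinct irrational roots


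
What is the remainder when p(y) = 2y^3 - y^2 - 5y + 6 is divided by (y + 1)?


By the Remainder Theorem, the remainder equals p(-1):
  2*(-1)^3 = -2
  -1*(-1)^2 = -1
  -5*(-1)^1 = 5
  constant: 6
Sum: -2 - 1 + 5 + 6 = 8


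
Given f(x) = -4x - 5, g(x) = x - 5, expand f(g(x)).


Substitute g(x) into f:
f(g(x)) = -4*(x - 5) + (-5)
Expand and combine: -4x + 15


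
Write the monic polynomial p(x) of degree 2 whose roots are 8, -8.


p(x) = (x - 8)(x + 8)
Expand: x^2 - 64


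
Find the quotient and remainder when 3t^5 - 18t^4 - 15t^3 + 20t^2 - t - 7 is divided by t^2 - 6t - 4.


(3t^5 - 18t^4 - 15t^3 + 20t^2 - t - 7) / (t^2 - 6t - 4)
Step 1: 3t^3 * (t^2 - 6t - 4) = 3t^5 - 18t^4 - 12t^3; subtract.
Step 2: 0 * (t^2 - 6t - 4) = 0; subtract.
Step 3: -3t * (t^2 - 6t - 4) = -3t^3 + 18t^2 + 12t; subtract.
Step 4: 2 * (t^2 - 6t - 4) = 2t^2 - 12t - 8; subtract.
Quotient: 3t^3 - 3t + 2, Remainder: -t + 1


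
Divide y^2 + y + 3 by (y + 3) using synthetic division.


Synthetic division with c = -3. Coefficients: 1, 1, 3
Bring down 1.
  1 * -3 = -3; -3 + 1 = -2
  -2 * -3 = 6; 6 + 3 = 9
Quotient: y - 2, Remainder: 9


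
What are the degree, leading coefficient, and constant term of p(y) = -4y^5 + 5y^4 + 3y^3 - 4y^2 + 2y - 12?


Highest power of y is 5, with coefficient -4. Constant term is -12.
Degree = 5, leading coefficient = -4, constant term = -12


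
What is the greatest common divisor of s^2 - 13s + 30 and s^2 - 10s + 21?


Factor each:
  s^2 - 13s + 30 = (s - 3)(s - 10)
  s^2 - 10s + 21 = (s - 3)(s - 7)
Common monic factor: s - 3


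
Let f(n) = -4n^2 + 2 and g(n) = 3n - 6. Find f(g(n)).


Substitute g(n) into f:
f(g(n)) = -4*(3n - 6)^2 + 2
(3n - 6)^2 = 9n^2 - 36n + 36
Expand and combine: -36n^2 + 144n - 142


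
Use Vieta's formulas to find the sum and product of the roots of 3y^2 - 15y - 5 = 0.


For ay^2+by+c=0: sum = -b/a, product = c/a.
a=3, b=-15, c=-5
Sum = -(-15)/3 = 5
Product = (-5)/3 = -5/3


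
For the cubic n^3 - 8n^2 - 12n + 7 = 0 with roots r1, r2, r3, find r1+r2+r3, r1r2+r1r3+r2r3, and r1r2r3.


Monic cubic n^3+bn^2+cn+d=0: sum=-b, pairwise sum=c, product=-d.
b=-8, c=-12, d=7
r1+r2+r3 = 8
r1r2+r1r3+r2r3 = -12
r1r2r3 = -7


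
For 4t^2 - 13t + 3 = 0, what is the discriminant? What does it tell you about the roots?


D = b^2 - 4ac = (-13)^2 - 4(4)(3) = 169 - 48 = 121
Since D > 0: two distinct rational roots


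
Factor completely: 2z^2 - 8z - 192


Roots satisfy r1 + r2 = -b/a = 4 and r1*r2 = c/a = -96.
So r1 = 12, r2 = -8.
2z^2 - 8z - 192 = 2(z - r1)(z - r2) = 2(z - 12)(z + 8)


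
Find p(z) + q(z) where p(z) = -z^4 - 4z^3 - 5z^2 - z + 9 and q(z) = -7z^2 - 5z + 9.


Align terms by degree and add:
  -z^4 - 4z^3 - 5z^2 - z + 9
  -7z^2 - 5z + 9
= -z^4 - 4z^3 - 12z^2 - 6z + 18


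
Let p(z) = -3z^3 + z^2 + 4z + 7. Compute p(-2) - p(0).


p(-2) = 27
p(0) = 7
p(-2) - p(0) = 27 - 7 = 20


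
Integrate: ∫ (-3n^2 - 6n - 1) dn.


Reverse power rule on each term:
  ∫ -3n^2 dn = -n^3
  ∫ -6n dn = -3n^2
  ∫ -1 dn = -n
F(n) = -n^3 - 3n^2 - n + C


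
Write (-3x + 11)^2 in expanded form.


Expand (-3x + 11)^2 by repeated multiplication:
= 9x^2 - 66x + 121


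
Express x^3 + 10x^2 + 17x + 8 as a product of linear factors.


Try integer roots (divisors of 8). x=-8: p(-8)=0.
Divide out (x + 8): quotient is x^2 + 2x + 1.
Factor the quadratic: (x + 1)(x + 1)
Result: (x + 8)(x + 1)(x + 1)


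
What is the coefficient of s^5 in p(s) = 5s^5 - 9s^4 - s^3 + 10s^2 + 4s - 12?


Read off the coefficient of s^5: 5


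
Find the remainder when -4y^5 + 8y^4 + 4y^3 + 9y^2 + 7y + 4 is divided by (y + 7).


By the Remainder Theorem, the remainder equals p(-7):
  -4*(-7)^5 = 67228
  8*(-7)^4 = 19208
  4*(-7)^3 = -1372
  9*(-7)^2 = 441
  7*(-7)^1 = -49
  constant: 4
Sum: 67228 + 19208 - 1372 + 441 - 49 + 4 = 85460


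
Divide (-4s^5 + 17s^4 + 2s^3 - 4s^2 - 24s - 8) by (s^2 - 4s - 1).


(-4s^5 + 17s^4 + 2s^3 - 4s^2 - 24s - 8) / (s^2 - 4s - 1)
Step 1: -4s^3 * (s^2 - 4s - 1) = -4s^5 + 16s^4 + 4s^3; subtract.
Step 2: s^2 * (s^2 - 4s - 1) = s^4 - 4s^3 - s^2; subtract.
Step 3: 2s * (s^2 - 4s - 1) = 2s^3 - 8s^2 - 2s; subtract.
Step 4: 5 * (s^2 - 4s - 1) = 5s^2 - 20s - 5; subtract.
Quotient: -4s^3 + s^2 + 2s + 5, Remainder: -2s - 3


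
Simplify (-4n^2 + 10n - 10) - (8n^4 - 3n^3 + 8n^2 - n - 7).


Distribute the minus sign:
  (-4n^2 + 10n - 10)
- (8n^4 - 3n^3 + 8n^2 - n - 7)
Negate second polynomial: -8n^4 + 3n^3 - 8n^2 + n + 7
Add: -8n^4 + 3n^3 - 12n^2 + 11n - 3


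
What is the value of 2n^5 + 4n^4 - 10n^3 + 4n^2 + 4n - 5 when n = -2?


Using direct substitution:
  2 * (-2)^5 = -64
  4 * (-2)^4 = 64
  -10 * (-2)^3 = 80
  4 * (-2)^2 = 16
  4 * (-2)^1 = -8
  constant: -5
Sum = -64 + 64 + 80 + 16 - 8 - 5 = 83


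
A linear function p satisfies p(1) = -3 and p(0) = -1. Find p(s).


p(s) = ms + b. Using p(1)=-3, p(0)=-1:
m = (-3 + 1)/(1) = -2/1 = -2
b = -3 - m*(1) = -3 + 2 = -1
p(s) = -2s - 1


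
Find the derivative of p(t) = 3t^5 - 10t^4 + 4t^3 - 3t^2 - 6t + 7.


Apply the power rule term by term:
  d/dt(3t^5) = 15t^4
  d/dt(-10t^4) = -40t^3
  d/dt(4t^3) = 12t^2
  d/dt(-3t^2) = -6t
  d/dt(-6t) = -6
  d/dt(7) = 0
p'(t) = 15t^4 - 40t^3 + 12t^2 - 6t - 6


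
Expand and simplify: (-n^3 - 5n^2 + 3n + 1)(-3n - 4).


Distribute each term of the first polynomial:
  (-n^3)(-3n - 4) = 3n^4 + 4n^3
  (-5n^2)(-3n - 4) = 15n^3 + 20n^2
  (3n)(-3n - 4) = -9n^2 - 12n
  (1)(-3n - 4) = -3n - 4
Sum: 3n^4 + 19n^3 + 11n^2 - 15n - 4


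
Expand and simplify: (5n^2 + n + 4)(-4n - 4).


Distribute each term of the first polynomial:
  (5n^2)(-4n - 4) = -20n^3 - 20n^2
  (n)(-4n - 4) = -4n^2 - 4n
  (4)(-4n - 4) = -16n - 16
Sum: -20n^3 - 24n^2 - 20n - 16


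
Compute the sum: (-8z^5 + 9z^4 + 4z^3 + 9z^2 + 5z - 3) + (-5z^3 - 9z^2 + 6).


Align terms by degree and add:
  -8z^5 + 9z^4 + 4z^3 + 9z^2 + 5z - 3
  -5z^3 - 9z^2 + 6
= -8z^5 + 9z^4 - z^3 + 5z + 3


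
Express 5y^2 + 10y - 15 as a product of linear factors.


Roots satisfy r1 + r2 = -b/a = -2 and r1*r2 = c/a = -3.
So r1 = -3, r2 = 1.
5y^2 + 10y - 15 = 5(y - r1)(y - r2) = 5(y + 3)(y - 1)


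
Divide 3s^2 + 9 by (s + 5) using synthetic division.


Synthetic division with c = -5. Coefficients: 3, 0, 9
Bring down 3.
  3 * -5 = -15; -15 + 0 = -15
  -15 * -5 = 75; 75 + 9 = 84
Quotient: 3s - 15, Remainder: 84


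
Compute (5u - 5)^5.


Expand (5u - 5)^5 by repeated multiplication:
  (5u - 5)^2 = 25u^2 - 50u + 25
  (5u - 5)^3 = 125u^3 - 375u^2 + 375u - 125
  (5u - 5)^4 = 625u^4 - 2500u^3 + 3750u^2 - 2500u + 625
= 3125u^5 - 15625u^4 + 31250u^3 - 31250u^2 + 15625u - 3125


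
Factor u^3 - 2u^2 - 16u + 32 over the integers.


Try integer roots (divisors of 32). u=-4: p(-4)=0.
Divide out (u + 4): quotient is u^2 - 6u + 8.
Factor the quadratic: (u - 2)(u - 4)
Result: (u + 4)(u - 2)(u - 4)


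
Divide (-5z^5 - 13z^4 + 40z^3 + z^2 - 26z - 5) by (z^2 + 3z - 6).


(-5z^5 - 13z^4 + 40z^3 + z^2 - 26z - 5) / (z^2 + 3z - 6)
Step 1: -5z^3 * (z^2 + 3z - 6) = -5z^5 - 15z^4 + 30z^3; subtract.
Step 2: 2z^2 * (z^2 + 3z - 6) = 2z^4 + 6z^3 - 12z^2; subtract.
Step 3: 4z * (z^2 + 3z - 6) = 4z^3 + 12z^2 - 24z; subtract.
Step 4: 1 * (z^2 + 3z - 6) = z^2 + 3z - 6; subtract.
Quotient: -5z^3 + 2z^2 + 4z + 1, Remainder: -5z + 1


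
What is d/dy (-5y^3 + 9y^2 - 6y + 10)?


Apply the power rule term by term:
  d/dy(-5y^3) = -15y^2
  d/dy(9y^2) = 18y
  d/dy(-6y) = -6
  d/dy(10) = 0
p'(y) = -15y^2 + 18y - 6


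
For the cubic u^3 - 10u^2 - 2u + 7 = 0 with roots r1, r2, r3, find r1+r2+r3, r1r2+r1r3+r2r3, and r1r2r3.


Monic cubic u^3+bu^2+cu+d=0: sum=-b, pairwise sum=c, product=-d.
b=-10, c=-2, d=7
r1+r2+r3 = 10
r1r2+r1r3+r2r3 = -2
r1r2r3 = -7


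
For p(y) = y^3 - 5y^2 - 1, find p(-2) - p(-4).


p(-2) = -29
p(-4) = -145
p(-2) - p(-4) = -29 + 145 = 116


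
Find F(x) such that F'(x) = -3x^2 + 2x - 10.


Reverse power rule on each term:
  ∫ -3x^2 dx = -x^3
  ∫ 2x dx = x^2
  ∫ -10 dx = -10x
F(x) = -x^3 + x^2 - 10x + C


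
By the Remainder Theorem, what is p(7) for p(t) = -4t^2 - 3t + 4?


By the Remainder Theorem, the remainder equals p(7):
  -4*(7)^2 = -196
  -3*(7)^1 = -21
  constant: 4
Sum: -196 - 21 + 4 = -213


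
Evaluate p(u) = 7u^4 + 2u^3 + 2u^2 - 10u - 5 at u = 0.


Using direct substitution:
  7 * (0)^4 = 0
  2 * (0)^3 = 0
  2 * (0)^2 = 0
  -10 * (0)^1 = 0
  constant: -5
Sum = 0 + 0 + 0 + 0 - 5 = -5


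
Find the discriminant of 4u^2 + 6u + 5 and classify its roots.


D = b^2 - 4ac = (6)^2 - 4(4)(5) = 36 - 80 = -44
Since D < 0: two complex conjugate roots (no real roots)


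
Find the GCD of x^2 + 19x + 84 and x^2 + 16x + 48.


Factor each:
  x^2 + 19x + 84 = (x + 12)(x + 7)
  x^2 + 16x + 48 = (x + 12)(x + 4)
Common monic factor: x + 12


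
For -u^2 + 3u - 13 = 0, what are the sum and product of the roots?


For au^2+bu+c=0: sum = -b/a, product = c/a.
a=-1, b=3, c=-13
Sum = -(3)/-1 = 3
Product = (-13)/-1 = 13


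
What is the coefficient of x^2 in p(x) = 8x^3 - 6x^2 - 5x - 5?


Read off the coefficient of x^2: -6


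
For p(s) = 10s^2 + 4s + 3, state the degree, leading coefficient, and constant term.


Highest power of s is 2, with coefficient 10. Constant term is 3.
Degree = 2, leading coefficient = 10, constant term = 3


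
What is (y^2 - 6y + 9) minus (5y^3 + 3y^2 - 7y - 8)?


Distribute the minus sign:
  (y^2 - 6y + 9)
- (5y^3 + 3y^2 - 7y - 8)
Negate second polynomial: -5y^3 - 3y^2 + 7y + 8
Add: -5y^3 - 2y^2 + y + 17


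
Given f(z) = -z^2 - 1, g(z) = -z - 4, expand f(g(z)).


Substitute g(z) into f:
f(g(z)) = -1*(-z - 4)^2 + (-1)
(-z - 4)^2 = z^2 + 8z + 16
Expand and combine: -z^2 - 8z - 17


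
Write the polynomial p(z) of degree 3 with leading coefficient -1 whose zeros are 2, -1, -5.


p(z) = -(z - 2)(z + 1)(z + 5)
Expand: -z^3 - 4z^2 + 7z + 10


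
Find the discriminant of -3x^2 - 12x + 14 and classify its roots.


D = b^2 - 4ac = (-12)^2 - 4(-3)(14) = 144 + 168 = 312
Since D > 0: two distinct irrational roots


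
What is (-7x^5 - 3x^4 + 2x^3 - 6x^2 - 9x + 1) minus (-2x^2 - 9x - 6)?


Distribute the minus sign:
  (-7x^5 - 3x^4 + 2x^3 - 6x^2 - 9x + 1)
- (-2x^2 - 9x - 6)
Negate second polynomial: 2x^2 + 9x + 6
Add: -7x^5 - 3x^4 + 2x^3 - 4x^2 + 7


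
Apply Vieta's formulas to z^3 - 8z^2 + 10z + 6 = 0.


Monic cubic z^3+bz^2+cz+d=0: sum=-b, pairwise sum=c, product=-d.
b=-8, c=10, d=6
r1+r2+r3 = 8
r1r2+r1r3+r2r3 = 10
r1r2r3 = -6


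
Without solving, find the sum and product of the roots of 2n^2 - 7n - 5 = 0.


For an^2+bn+c=0: sum = -b/a, product = c/a.
a=2, b=-7, c=-5
Sum = -(-7)/2 = 7/2
Product = (-5)/2 = -5/2


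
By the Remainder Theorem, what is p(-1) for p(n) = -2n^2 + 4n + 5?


By the Remainder Theorem, the remainder equals p(-1):
  -2*(-1)^2 = -2
  4*(-1)^1 = -4
  constant: 5
Sum: -2 - 4 + 5 = -1


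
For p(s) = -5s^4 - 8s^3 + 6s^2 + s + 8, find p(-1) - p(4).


p(-1) = 16
p(4) = -1684
p(-1) - p(4) = 16 + 1684 = 1700


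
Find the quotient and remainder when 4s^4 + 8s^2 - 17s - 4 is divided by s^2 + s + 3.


(4s^4 + 8s^2 - 17s - 4) / (s^2 + s + 3)
Step 1: 4s^2 * (s^2 + s + 3) = 4s^4 + 4s^3 + 12s^2; subtract.
Step 2: -4s * (s^2 + s + 3) = -4s^3 - 4s^2 - 12s; subtract.
Step 3: 0 * (s^2 + s + 3) = 0; subtract.
Quotient: 4s^2 - 4s, Remainder: -5s - 4


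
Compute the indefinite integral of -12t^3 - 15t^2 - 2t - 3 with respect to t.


Reverse power rule on each term:
  ∫ -12t^3 dt = -3t^4
  ∫ -15t^2 dt = -5t^3
  ∫ -2t dt = -t^2
  ∫ -3 dt = -3t
F(t) = -3t^4 - 5t^3 - t^2 - 3t + C


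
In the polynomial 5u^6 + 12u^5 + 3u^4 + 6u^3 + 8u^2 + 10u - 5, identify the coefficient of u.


Read off the coefficient of u: 10


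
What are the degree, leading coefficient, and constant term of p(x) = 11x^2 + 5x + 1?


Highest power of x is 2, with coefficient 11. Constant term is 1.
Degree = 2, leading coefficient = 11, constant term = 1


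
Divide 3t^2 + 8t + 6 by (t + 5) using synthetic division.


Synthetic division with c = -5. Coefficients: 3, 8, 6
Bring down 3.
  3 * -5 = -15; -15 + 8 = -7
  -7 * -5 = 35; 35 + 6 = 41
Quotient: 3t - 7, Remainder: 41


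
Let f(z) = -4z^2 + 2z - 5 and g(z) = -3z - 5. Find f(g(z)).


Substitute g(z) into f:
f(g(z)) = -4*(-3z - 5)^2 + 2*(-3z - 5) + (-5)
(-3z - 5)^2 = 9z^2 + 30z + 25
Expand and combine: -36z^2 - 126z - 115


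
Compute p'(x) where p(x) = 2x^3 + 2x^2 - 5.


Apply the power rule term by term:
  d/dx(2x^3) = 6x^2
  d/dx(2x^2) = 4x
  d/dx(-5) = 0
p'(x) = 6x^2 + 4x


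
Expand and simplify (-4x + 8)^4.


Expand (-4x + 8)^4 by repeated multiplication:
  (-4x + 8)^2 = 16x^2 - 64x + 64
  (-4x + 8)^3 = -64x^3 + 384x^2 - 768x + 512
= 256x^4 - 2048x^3 + 6144x^2 - 8192x + 4096


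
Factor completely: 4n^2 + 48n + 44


Roots satisfy r1 + r2 = -b/a = -12 and r1*r2 = c/a = 11.
So r1 = -11, r2 = -1.
4n^2 + 48n + 44 = 4(n - r1)(n - r2) = 4(n + 11)(n + 1)


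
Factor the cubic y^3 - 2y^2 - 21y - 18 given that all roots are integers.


Try integer roots (divisors of -18). y=-3: p(-3)=0.
Divide out (y + 3): quotient is y^2 - 5y - 6.
Factor the quadratic: (y - 6)(y + 1)
Result: (y + 3)(y - 6)(y + 1)


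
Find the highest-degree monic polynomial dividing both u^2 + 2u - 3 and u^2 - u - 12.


Factor each:
  u^2 + 2u - 3 = (u + 3)(u - 1)
  u^2 - u - 12 = (u + 3)(u - 4)
Common monic factor: u + 3


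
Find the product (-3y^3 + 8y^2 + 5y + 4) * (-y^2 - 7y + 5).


Distribute each term of the first polynomial:
  (-3y^3)(-y^2 - 7y + 5) = 3y^5 + 21y^4 - 15y^3
  (8y^2)(-y^2 - 7y + 5) = -8y^4 - 56y^3 + 40y^2
  (5y)(-y^2 - 7y + 5) = -5y^3 - 35y^2 + 25y
  (4)(-y^2 - 7y + 5) = -4y^2 - 28y + 20
Sum: 3y^5 + 13y^4 - 76y^3 + y^2 - 3y + 20


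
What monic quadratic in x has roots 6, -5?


p(x) = (x - 6)(x + 5)
Expand: x^2 - x - 30


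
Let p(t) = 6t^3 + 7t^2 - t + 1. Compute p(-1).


Using direct substitution:
  6 * (-1)^3 = -6
  7 * (-1)^2 = 7
  -1 * (-1)^1 = 1
  constant: 1
Sum = -6 + 7 + 1 + 1 = 3


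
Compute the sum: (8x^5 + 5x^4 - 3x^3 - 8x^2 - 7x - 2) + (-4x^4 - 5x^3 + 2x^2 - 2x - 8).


Align terms by degree and add:
  8x^5 + 5x^4 - 3x^3 - 8x^2 - 7x - 2
  -4x^4 - 5x^3 + 2x^2 - 2x - 8
= 8x^5 + x^4 - 8x^3 - 6x^2 - 9x - 10


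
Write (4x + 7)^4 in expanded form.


Expand (4x + 7)^4 by repeated multiplication:
  (4x + 7)^2 = 16x^2 + 56x + 49
  (4x + 7)^3 = 64x^3 + 336x^2 + 588x + 343
= 256x^4 + 1792x^3 + 4704x^2 + 5488x + 2401


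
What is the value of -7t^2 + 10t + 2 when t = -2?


Using direct substitution:
  -7 * (-2)^2 = -28
  10 * (-2)^1 = -20
  constant: 2
Sum = -28 - 20 + 2 = -46


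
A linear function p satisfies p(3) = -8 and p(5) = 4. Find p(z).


p(z) = mz + b. Using p(3)=-8, p(5)=4:
m = (-8 - 4)/(3 - 5) = -12/-2 = 6
b = -8 - m*(3) = -8 - 18 = -26
p(z) = 6z - 26


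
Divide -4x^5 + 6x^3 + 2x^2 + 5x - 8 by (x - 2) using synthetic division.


Synthetic division with c = 2. Coefficients: -4, 0, 6, 2, 5, -8
Bring down -4.
  -4 * 2 = -8; -8 + 0 = -8
  -8 * 2 = -16; -16 + 6 = -10
  -10 * 2 = -20; -20 + 2 = -18
  -18 * 2 = -36; -36 + 5 = -31
  -31 * 2 = -62; -62 - 8 = -70
Quotient: -4x^4 - 8x^3 - 10x^2 - 18x - 31, Remainder: -70


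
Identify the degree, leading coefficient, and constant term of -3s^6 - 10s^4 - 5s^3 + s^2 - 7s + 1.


Highest power of s is 6, with coefficient -3. Constant term is 1.
Degree = 6, leading coefficient = -3, constant term = 1


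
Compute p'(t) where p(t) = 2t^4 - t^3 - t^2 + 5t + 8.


Apply the power rule term by term:
  d/dt(2t^4) = 8t^3
  d/dt(-t^3) = -3t^2
  d/dt(-t^2) = -2t
  d/dt(5t) = 5
  d/dt(8) = 0
p'(t) = 8t^3 - 3t^2 - 2t + 5


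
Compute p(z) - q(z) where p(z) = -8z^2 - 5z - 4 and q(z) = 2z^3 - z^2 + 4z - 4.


Distribute the minus sign:
  (-8z^2 - 5z - 4)
- (2z^3 - z^2 + 4z - 4)
Negate second polynomial: -2z^3 + z^2 - 4z + 4
Add: -2z^3 - 7z^2 - 9z


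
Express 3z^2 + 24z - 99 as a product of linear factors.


Roots satisfy r1 + r2 = -b/a = -8 and r1*r2 = c/a = -33.
So r1 = -11, r2 = 3.
3z^2 + 24z - 99 = 3(z - r1)(z - r2) = 3(z + 11)(z - 3)


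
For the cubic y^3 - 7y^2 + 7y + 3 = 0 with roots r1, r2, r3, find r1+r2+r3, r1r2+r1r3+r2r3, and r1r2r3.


Monic cubic y^3+by^2+cy+d=0: sum=-b, pairwise sum=c, product=-d.
b=-7, c=7, d=3
r1+r2+r3 = 7
r1r2+r1r3+r2r3 = 7
r1r2r3 = -3


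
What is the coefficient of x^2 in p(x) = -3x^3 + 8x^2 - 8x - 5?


Read off the coefficient of x^2: 8


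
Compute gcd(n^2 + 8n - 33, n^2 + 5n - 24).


Factor each:
  n^2 + 8n - 33 = (n - 3)(n + 11)
  n^2 + 5n - 24 = (n - 3)(n + 8)
Common monic factor: n - 3


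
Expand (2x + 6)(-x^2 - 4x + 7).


Distribute each term of the first polynomial:
  (2x)(-x^2 - 4x + 7) = -2x^3 - 8x^2 + 14x
  (6)(-x^2 - 4x + 7) = -6x^2 - 24x + 42
Sum: -2x^3 - 14x^2 - 10x + 42


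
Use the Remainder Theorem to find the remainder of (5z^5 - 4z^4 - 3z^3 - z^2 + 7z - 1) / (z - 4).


By the Remainder Theorem, the remainder equals p(4):
  5*(4)^5 = 5120
  -4*(4)^4 = -1024
  -3*(4)^3 = -192
  -1*(4)^2 = -16
  7*(4)^1 = 28
  constant: -1
Sum: 5120 - 1024 - 192 - 16 + 28 - 1 = 3915


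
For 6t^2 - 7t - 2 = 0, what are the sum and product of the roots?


For at^2+bt+c=0: sum = -b/a, product = c/a.
a=6, b=-7, c=-2
Sum = -(-7)/6 = 7/6
Product = (-2)/6 = -1/3


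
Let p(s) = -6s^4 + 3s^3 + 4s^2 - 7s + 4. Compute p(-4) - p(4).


p(-4) = -1632
p(4) = -1304
p(-4) - p(4) = -1632 + 1304 = -328


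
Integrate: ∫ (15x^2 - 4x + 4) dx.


Reverse power rule on each term:
  ∫ 15x^2 dx = 5x^3
  ∫ -4x dx = -2x^2
  ∫ 4 dx = 4x
F(x) = 5x^3 - 2x^2 + 4x + C


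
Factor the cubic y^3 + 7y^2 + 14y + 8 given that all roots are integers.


Try integer roots (divisors of 8). y=-4: p(-4)=0.
Divide out (y + 4): quotient is y^2 + 3y + 2.
Factor the quadratic: (y + 1)(y + 2)
Result: (y + 4)(y + 1)(y + 2)


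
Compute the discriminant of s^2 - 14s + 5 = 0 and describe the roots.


D = b^2 - 4ac = (-14)^2 - 4(1)(5) = 196 - 20 = 176
Since D > 0: two distinct irrational roots


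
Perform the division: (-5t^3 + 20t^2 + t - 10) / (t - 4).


(-5t^3 + 20t^2 + t - 10) / (t - 4)
Step 1: -5t^2 * (t - 4) = -5t^3 + 20t^2; subtract.
Step 2: 0 * (t - 4) = 0; subtract.
Step 3: 1 * (t - 4) = t - 4; subtract.
Quotient: -5t^2 + 1, Remainder: -6


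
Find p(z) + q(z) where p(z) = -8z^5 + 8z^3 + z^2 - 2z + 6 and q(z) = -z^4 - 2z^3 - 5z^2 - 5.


Align terms by degree and add:
  -8z^5 + 8z^3 + z^2 - 2z + 6
  -z^4 - 2z^3 - 5z^2 - 5
= -8z^5 - z^4 + 6z^3 - 4z^2 - 2z + 1


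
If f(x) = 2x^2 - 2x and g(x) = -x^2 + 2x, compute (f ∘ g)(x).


Substitute g(x) into f:
f(g(x)) = 2*(-x^2 + 2x)^2 + (-2)*(-x^2 + 2x)
(-x^2 + 2x)^2 = x^4 - 4x^3 + 4x^2
Expand and combine: 2x^4 - 8x^3 + 10x^2 - 4x


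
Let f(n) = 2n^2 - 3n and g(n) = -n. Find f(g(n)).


Substitute g(n) into f:
f(g(n)) = 2*(-n)^2 + (-3)*(-n)
(-n)^2 = n^2
Expand and combine: 2n^2 + 3n


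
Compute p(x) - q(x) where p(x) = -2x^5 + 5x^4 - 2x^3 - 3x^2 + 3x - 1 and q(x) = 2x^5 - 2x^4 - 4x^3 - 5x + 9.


Distribute the minus sign:
  (-2x^5 + 5x^4 - 2x^3 - 3x^2 + 3x - 1)
- (2x^5 - 2x^4 - 4x^3 - 5x + 9)
Negate second polynomial: -2x^5 + 2x^4 + 4x^3 + 5x - 9
Add: -4x^5 + 7x^4 + 2x^3 - 3x^2 + 8x - 10


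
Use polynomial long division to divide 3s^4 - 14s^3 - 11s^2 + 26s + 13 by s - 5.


(3s^4 - 14s^3 - 11s^2 + 26s + 13) / (s - 5)
Step 1: 3s^3 * (s - 5) = 3s^4 - 15s^3; subtract.
Step 2: s^2 * (s - 5) = s^3 - 5s^2; subtract.
Step 3: -6s * (s - 5) = -6s^2 + 30s; subtract.
Step 4: -4 * (s - 5) = -4s + 20; subtract.
Quotient: 3s^3 + s^2 - 6s - 4, Remainder: -7


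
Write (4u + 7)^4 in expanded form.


Expand (4u + 7)^4 by repeated multiplication:
  (4u + 7)^2 = 16u^2 + 56u + 49
  (4u + 7)^3 = 64u^3 + 336u^2 + 588u + 343
= 256u^4 + 1792u^3 + 4704u^2 + 5488u + 2401


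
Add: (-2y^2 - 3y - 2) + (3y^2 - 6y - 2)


Align terms by degree and add:
  -2y^2 - 3y - 2
+ 3y^2 - 6y - 2
= y^2 - 9y - 4


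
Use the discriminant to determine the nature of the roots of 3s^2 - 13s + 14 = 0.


D = b^2 - 4ac = (-13)^2 - 4(3)(14) = 169 - 168 = 1
Since D > 0: two distinct rational roots


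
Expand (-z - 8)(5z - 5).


Distribute each term of the first polynomial:
  (-z)(5z - 5) = -5z^2 + 5z
  (-8)(5z - 5) = -40z + 40
Sum: -5z^2 - 35z + 40


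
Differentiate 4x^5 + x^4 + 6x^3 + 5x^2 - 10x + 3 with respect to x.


Apply the power rule term by term:
  d/dx(4x^5) = 20x^4
  d/dx(x^4) = 4x^3
  d/dx(6x^3) = 18x^2
  d/dx(5x^2) = 10x
  d/dx(-10x) = -10
  d/dx(3) = 0
p'(x) = 20x^4 + 4x^3 + 18x^2 + 10x - 10


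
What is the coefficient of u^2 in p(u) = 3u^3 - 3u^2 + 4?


Read off the coefficient of u^2: -3


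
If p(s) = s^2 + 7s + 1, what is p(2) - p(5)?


p(2) = 19
p(5) = 61
p(2) - p(5) = 19 - 61 = -42


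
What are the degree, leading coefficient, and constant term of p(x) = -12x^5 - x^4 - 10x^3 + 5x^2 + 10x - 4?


Highest power of x is 5, with coefficient -12. Constant term is -4.
Degree = 5, leading coefficient = -12, constant term = -4


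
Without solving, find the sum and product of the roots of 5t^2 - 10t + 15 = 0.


For at^2+bt+c=0: sum = -b/a, product = c/a.
a=5, b=-10, c=15
Sum = -(-10)/5 = 2
Product = (15)/5 = 3


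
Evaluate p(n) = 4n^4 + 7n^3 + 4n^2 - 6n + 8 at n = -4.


Using direct substitution:
  4 * (-4)^4 = 1024
  7 * (-4)^3 = -448
  4 * (-4)^2 = 64
  -6 * (-4)^1 = 24
  constant: 8
Sum = 1024 - 448 + 64 + 24 + 8 = 672


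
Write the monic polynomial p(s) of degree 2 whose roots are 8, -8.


p(s) = (s - 8)(s + 8)
Expand: s^2 - 64


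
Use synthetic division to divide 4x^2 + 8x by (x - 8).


Synthetic division with c = 8. Coefficients: 4, 8, 0
Bring down 4.
  4 * 8 = 32; 32 + 8 = 40
  40 * 8 = 320; 320 + 0 = 320
Quotient: 4x + 40, Remainder: 320


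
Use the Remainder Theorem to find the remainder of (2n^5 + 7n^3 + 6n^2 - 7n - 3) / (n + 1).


By the Remainder Theorem, the remainder equals p(-1):
  2*(-1)^5 = -2
  0*(-1)^4 = 0
  7*(-1)^3 = -7
  6*(-1)^2 = 6
  -7*(-1)^1 = 7
  constant: -3
Sum: -2 + 0 - 7 + 6 + 7 - 3 = 1


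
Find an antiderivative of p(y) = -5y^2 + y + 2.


Reverse power rule on each term:
  ∫ -5y^2 dy = -(5/3)y^3
  ∫ y dy = (1/2)y^2
  ∫ 2 dy = 2y
F(y) = -(5/3)y^3 + (1/2)y^2 + 2y + C


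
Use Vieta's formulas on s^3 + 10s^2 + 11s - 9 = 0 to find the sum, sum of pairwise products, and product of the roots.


Monic cubic s^3+bs^2+cs+d=0: sum=-b, pairwise sum=c, product=-d.
b=10, c=11, d=-9
r1+r2+r3 = -10
r1r2+r1r3+r2r3 = 11
r1r2r3 = 9


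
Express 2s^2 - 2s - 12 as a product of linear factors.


Roots satisfy r1 + r2 = -b/a = 1 and r1*r2 = c/a = -6.
So r1 = 3, r2 = -2.
2s^2 - 2s - 12 = 2(s - r1)(s - r2) = 2(s - 3)(s + 2)


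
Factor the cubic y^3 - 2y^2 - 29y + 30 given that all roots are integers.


Try integer roots (divisors of 30). y=-5: p(-5)=0.
Divide out (y + 5): quotient is y^2 - 7y + 6.
Factor the quadratic: (y - 6)(y - 1)
Result: (y + 5)(y - 6)(y - 1)


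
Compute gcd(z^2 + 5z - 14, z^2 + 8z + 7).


Factor each:
  z^2 + 5z - 14 = (z + 7)(z - 2)
  z^2 + 8z + 7 = (z + 7)(z + 1)
Common monic factor: z + 7


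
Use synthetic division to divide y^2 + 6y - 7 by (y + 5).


Synthetic division with c = -5. Coefficients: 1, 6, -7
Bring down 1.
  1 * -5 = -5; -5 + 6 = 1
  1 * -5 = -5; -5 - 7 = -12
Quotient: y + 1, Remainder: -12


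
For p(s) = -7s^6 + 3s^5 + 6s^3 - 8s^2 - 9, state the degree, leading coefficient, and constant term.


Highest power of s is 6, with coefficient -7. Constant term is -9.
Degree = 6, leading coefficient = -7, constant term = -9


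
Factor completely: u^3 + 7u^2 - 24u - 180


Try integer roots (divisors of -180). u=-6: p(-6)=0.
Divide out (u + 6): quotient is u^2 + u - 30.
Factor the quadratic: (u - 5)(u + 6)
Result: (u + 6)(u - 5)(u + 6)


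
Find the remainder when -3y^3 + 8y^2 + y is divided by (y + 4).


By the Remainder Theorem, the remainder equals p(-4):
  -3*(-4)^3 = 192
  8*(-4)^2 = 128
  1*(-4)^1 = -4
  constant: 0
Sum: 192 + 128 - 4 + 0 = 316


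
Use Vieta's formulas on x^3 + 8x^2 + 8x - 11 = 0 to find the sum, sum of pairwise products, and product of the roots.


Monic cubic x^3+bx^2+cx+d=0: sum=-b, pairwise sum=c, product=-d.
b=8, c=8, d=-11
r1+r2+r3 = -8
r1r2+r1r3+r2r3 = 8
r1r2r3 = 11


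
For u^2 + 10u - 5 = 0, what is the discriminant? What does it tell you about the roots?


D = b^2 - 4ac = (10)^2 - 4(1)(-5) = 100 + 20 = 120
Since D > 0: two distinct irrational roots


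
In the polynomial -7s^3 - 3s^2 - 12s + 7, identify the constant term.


Read off the constant term: 7


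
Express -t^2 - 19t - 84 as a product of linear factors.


Roots satisfy r1 + r2 = -b/a = -19 and r1*r2 = c/a = 84.
So r1 = -12, r2 = -7.
-t^2 - 19t - 84 = -(t - r1)(t - r2) = -(t + 12)(t + 7)


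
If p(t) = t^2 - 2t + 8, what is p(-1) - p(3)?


p(-1) = 11
p(3) = 11
p(-1) - p(3) = 11 - 11 = 0


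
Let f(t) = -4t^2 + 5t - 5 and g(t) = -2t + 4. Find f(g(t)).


Substitute g(t) into f:
f(g(t)) = -4*(-2t + 4)^2 + 5*(-2t + 4) + (-5)
(-2t + 4)^2 = 4t^2 - 16t + 16
Expand and combine: -16t^2 + 54t - 49


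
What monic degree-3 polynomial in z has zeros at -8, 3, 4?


p(z) = (z + 8)(z - 3)(z - 4)
Expand: z^3 + z^2 - 44z + 96


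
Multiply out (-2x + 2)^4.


Expand (-2x + 2)^4 by repeated multiplication:
  (-2x + 2)^2 = 4x^2 - 8x + 4
  (-2x + 2)^3 = -8x^3 + 24x^2 - 24x + 8
= 16x^4 - 64x^3 + 96x^2 - 64x + 16


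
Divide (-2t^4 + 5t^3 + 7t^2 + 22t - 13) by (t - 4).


(-2t^4 + 5t^3 + 7t^2 + 22t - 13) / (t - 4)
Step 1: -2t^3 * (t - 4) = -2t^4 + 8t^3; subtract.
Step 2: -3t^2 * (t - 4) = -3t^3 + 12t^2; subtract.
Step 3: -5t * (t - 4) = -5t^2 + 20t; subtract.
Step 4: 2 * (t - 4) = 2t - 8; subtract.
Quotient: -2t^3 - 3t^2 - 5t + 2, Remainder: -5


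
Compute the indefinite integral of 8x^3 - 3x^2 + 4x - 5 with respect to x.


Reverse power rule on each term:
  ∫ 8x^3 dx = 2x^4
  ∫ -3x^2 dx = -x^3
  ∫ 4x dx = 2x^2
  ∫ -5 dx = -5x
F(x) = 2x^4 - x^3 + 2x^2 - 5x + C


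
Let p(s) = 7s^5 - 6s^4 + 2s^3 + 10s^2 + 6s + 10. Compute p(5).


Using direct substitution:
  7 * (5)^5 = 21875
  -6 * (5)^4 = -3750
  2 * (5)^3 = 250
  10 * (5)^2 = 250
  6 * (5)^1 = 30
  constant: 10
Sum = 21875 - 3750 + 250 + 250 + 30 + 10 = 18665
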